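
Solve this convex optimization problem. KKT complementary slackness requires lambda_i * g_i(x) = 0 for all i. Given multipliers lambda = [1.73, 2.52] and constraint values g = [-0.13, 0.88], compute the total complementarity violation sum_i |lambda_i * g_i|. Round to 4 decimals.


KKT complementary slackness check:
lambda_1 * g_1 = 1.73 * -0.13 = -0.2249
lambda_2 * g_2 = 2.52 * 0.88 = 2.2176
Total violation = 0.2249 + 2.2176 = 2.4425


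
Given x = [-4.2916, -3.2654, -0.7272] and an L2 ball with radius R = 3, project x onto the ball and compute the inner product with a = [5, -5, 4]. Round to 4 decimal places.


Step 1: Compute ||x|| (intermediates to 6 decimals).
||x|| = sqrt((-4.2916)^2 + (-3.2654)^2 + (-0.7272)^2) = 5.44146
Step 2: Project.
Since ||x|| > R, scale = R/||x|| = 3/5.44146 = 0.551323, proj(x) = scale * x
proj(x) = [-2.366058, -1.80029, -0.400922]
Step 3: Dot product.
a^T * proj(x) = 5*(-2.366058) - 5*(-1.80029) + 4*(-0.400922) = -4.4325


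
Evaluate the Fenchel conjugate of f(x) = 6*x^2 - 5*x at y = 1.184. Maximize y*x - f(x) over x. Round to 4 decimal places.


f*(y) = sup_x {y*x - a*x^2 - b*x} = sup_x {(y-b)*x - a*x^2}
FOC: (y - b) - 2a*x = 0 => x* = (y - b)/(2a)
x* = (1.184 + 5)/(2*6) = 0.5153
f*(1.184) = (y-b)^2/(4a) = (1.184 + 5)^2/(4*6)
= 38.2419/24 = 1.5934


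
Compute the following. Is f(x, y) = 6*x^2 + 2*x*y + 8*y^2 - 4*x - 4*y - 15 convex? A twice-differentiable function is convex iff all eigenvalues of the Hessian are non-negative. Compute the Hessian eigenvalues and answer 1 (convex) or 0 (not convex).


The Hessian of f(x,y) = 6*x^2 + 2*x*y + 8*y^2 - 4*x - 4*y - 15 is:
H = [[12, 2], [2, 16]]
Trace = 12 + 16 = 28
Determinant = 12*16 - (2)^2 = 188
Discriminant = (28)^2 - 4*188 = 32.0
Eigenvalues: lambda_1 = 11.1716, lambda_2 = 16.8284
The function is convex.

1


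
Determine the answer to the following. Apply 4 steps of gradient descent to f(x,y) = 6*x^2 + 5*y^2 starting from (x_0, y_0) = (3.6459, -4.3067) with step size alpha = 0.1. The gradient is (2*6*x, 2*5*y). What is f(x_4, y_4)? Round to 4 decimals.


Gradient descent on f(x,y) = 6*x^2 + 5*y^2.
Starting point: (3.6459, -4.3067), alpha = 0.1
Step 1: grad_x = 2*6*3.6459 = 43.7508, grad_y = 2*5*-4.3067 = -43.067
  x_1 = 3.6459 - 0.1*43.7508 = -0.7292
  y_1 = -4.3067 - 0.1*-43.067 = 0.0
Step 2: grad_x = 2*6*-0.7292 = -8.7502, grad_y = 2*5*0.0 = 0.0
  x_2 = -0.7292 - 0.1*-8.7502 = 0.1458
  y_2 = 0.0 - 0.1*0.0 = 0.0
Step 3: grad_x = 2*6*0.1458 = 1.75, grad_y = 2*5*0.0 = 0.0
  x_3 = 0.1458 - 0.1*1.75 = -0.0292
  y_3 = 0.0 - 0.1*0.0 = 0.0
Step 4: grad_x = 2*6*-0.0292 = -0.35, grad_y = 2*5*0.0 = 0.0
  x_4 = -0.0292 - 0.1*-0.35 = 0.0058
  y_4 = 0.0 - 0.1*0.0 = 0.0
f(0.0058, 0.0) = 6*0.0058^2 + 5*0.0^2 = 0.0002


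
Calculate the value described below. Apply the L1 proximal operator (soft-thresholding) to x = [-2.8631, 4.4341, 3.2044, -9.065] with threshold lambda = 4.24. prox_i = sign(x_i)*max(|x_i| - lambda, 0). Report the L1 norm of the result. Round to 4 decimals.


Soft-thresholding with lambda = 4.24:
prox(-2.8631) = sign(-2.8631)*max(|-2.8631| - 4.24, 0) = 0.0
prox(4.4341) = sign(4.4341)*max(|4.4341| - 4.24, 0) = 0.1941
prox(3.2044) = sign(3.2044)*max(|3.2044| - 4.24, 0) = 0.0
prox(-9.065) = sign(-9.065)*max(|-9.065| - 4.24, 0) = -4.825
prox(x) = [0.0, 0.1941, 0.0, -4.825]
||prox(x)||_1 = 0.0 + 0.1941 + 0.0 + 4.825 = 5.0191


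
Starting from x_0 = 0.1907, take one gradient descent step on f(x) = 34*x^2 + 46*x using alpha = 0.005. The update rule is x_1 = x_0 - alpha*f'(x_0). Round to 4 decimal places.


We compute the gradient at x_0 and apply the update.
f'(x) = 68*x + 46
f'(0.1907) = 68*0.1907 + 46 = 58.9676
x_1 = 0.1907 - 0.005*58.9676 = -0.1041


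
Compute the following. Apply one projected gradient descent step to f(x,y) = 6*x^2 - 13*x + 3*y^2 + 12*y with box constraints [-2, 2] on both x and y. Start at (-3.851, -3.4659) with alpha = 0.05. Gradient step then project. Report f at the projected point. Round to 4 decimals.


Step 1: Compute gradient at (-3.851, -3.4659).
grad_x = 2*6*-3.851 - 13 = -59.212
grad_y = 2*3*-3.4659 + 12 = -8.7954
Step 2: Gradient step.
x_raw = -3.851 - 0.05*-59.212 = -0.8904
y_raw = -3.4659 - 0.05*-8.7954 = -3.0261
Step 3: Project onto [-2, 2].
x_proj = clip(-0.8904) = -0.8904
y_proj = clip(-3.0261) = -2.0
Step 4: Evaluate f.
f(-0.8904, -2.0) = 4.3321


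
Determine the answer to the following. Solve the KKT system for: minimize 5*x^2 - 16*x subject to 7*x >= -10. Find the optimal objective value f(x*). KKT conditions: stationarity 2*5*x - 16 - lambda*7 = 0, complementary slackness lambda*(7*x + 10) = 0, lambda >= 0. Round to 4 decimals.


Step 1: Try lambda = 0 (constraint inactive).
Stationarity: 2*5*x - 16 = 0
x* = 16/(2*5) = 1.6
Check constraint: 7*1.6 = 11.2 >= -10 -- satisfied.
Step 2: Compute optimal value.
f(x*) = 5*1.6^2 - 16*1.6 = -12.8


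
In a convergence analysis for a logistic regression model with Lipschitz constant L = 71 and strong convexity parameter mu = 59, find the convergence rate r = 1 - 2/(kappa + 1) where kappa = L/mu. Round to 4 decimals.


Step 1: Compute the condition number.
kappa = L/mu = 71/59 = 1.2034
Step 2: Compute the convergence rate.
r = 1 - 2/(kappa + 1) = 1 - 2*mu/(L + mu) = (L - mu)/(L + mu) = 12/130 = 0.0923


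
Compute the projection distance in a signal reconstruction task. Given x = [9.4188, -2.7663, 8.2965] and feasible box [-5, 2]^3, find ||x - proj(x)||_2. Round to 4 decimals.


Project each component onto [-5, 2].
clip(9.4188) = 2.0, clip(-2.7663) = -2.7663, clip(8.2965) = 2.0
Projection = [2.0, -2.7663, 2.0]
Squared diffs: [55.0386, 0.0, 39.6459]
Distance = sqrt(94.6845) = 9.7306


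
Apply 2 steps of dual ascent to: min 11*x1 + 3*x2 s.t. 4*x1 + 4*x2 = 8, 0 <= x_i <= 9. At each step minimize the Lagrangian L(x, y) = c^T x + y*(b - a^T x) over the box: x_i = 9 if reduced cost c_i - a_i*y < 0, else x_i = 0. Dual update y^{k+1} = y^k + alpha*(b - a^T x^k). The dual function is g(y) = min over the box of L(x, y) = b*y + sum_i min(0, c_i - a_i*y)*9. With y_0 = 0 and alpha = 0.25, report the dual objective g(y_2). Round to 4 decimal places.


Dual ascent for LP: min 11*x1 + 3*x2, 4*x1 + 4*x2 = 8, 0 <= x_i <= 9
Step 1: y^k = 0.0, reduced costs: (11.0, 3.0)
  x^k = (0.0, 0.0), subgradient = b - a^T x = 8.0
  y^{k+1} = 0.0 + 0.25*8.0 = 2.0
Step 2: y^k = 2.0, reduced costs: (3.0, -5.0)
  x^k = (0.0, 9.0), subgradient = b - a^T x = -28.0
  y^{k+1} = 2.0 + 0.25*-28.0 = -5.0
Dual objective at y_2 = -5.0: reduced costs (31.0, 23.0), box minimizer x = (0.0, 0.0)
g(y_2) = b*y + (c1 - a1*y)*x1 + (c2 - a2*y)*x2 = 8*(-5.0) + 31.0*0.0 + 23.0*0.0 = -40.0 + 0.0 + 0.0 = -40.0


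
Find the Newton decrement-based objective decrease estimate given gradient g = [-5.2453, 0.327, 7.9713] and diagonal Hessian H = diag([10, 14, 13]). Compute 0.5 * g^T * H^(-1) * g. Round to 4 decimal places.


Step 1: H is diagonal, so H^(-1) * g = [-0.5245, 0.0234, 0.6132].
Step 2: g^T H^(-1) g = sum_i g_i^2 / H_ii
  = (-5.2453)^2/10 + (0.327)^2/14 + (7.9713)^2/13
  = 2.7513 + 0.0076 + 4.8878 = 7.6468
Step 3: Objective decrease = 0.5 * g^T H^(-1) g = 3.8234


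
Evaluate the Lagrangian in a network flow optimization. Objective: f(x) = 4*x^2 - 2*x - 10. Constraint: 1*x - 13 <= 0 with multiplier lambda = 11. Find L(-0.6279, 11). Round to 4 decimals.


Step 1: Evaluate f(x).
f(-0.6279) = 4*(-0.6279)^2 - 2*(-0.6279) - 10 = -7.1672
Step 2: Evaluate g(x).
g(-0.6279) = 1*-0.6279 - 13 = -13.6279
Step 3: Compute Lagrangian.
L = -7.1672 + 11*-13.6279 = -157.0741


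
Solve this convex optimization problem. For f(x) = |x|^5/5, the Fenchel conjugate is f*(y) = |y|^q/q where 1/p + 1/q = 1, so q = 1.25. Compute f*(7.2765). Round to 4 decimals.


The conjugate exponent q satisfies 1/p + 1/q = 1.
p = 5, so q = 5/(5 - 1) = 1.25
|y|^q = 7.2765^1.25 = 11.951
f*(7.2765) = 11.951 / 1.25 = 9.5608


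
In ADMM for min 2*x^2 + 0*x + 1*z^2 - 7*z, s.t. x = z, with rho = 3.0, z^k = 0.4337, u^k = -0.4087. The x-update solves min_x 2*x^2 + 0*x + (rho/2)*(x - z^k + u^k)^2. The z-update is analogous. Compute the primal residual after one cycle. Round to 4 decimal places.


ADMM iteration with rho = 3.0, z^k = 0.4337, u^k = -0.4087
Step 1: x-update.
Minimize 2*x^2 + 0*x + (3.0/2)*(x - 0.4337 - 0.4087)^2
FOC: (2*2 + 3.0)*x = 0 + 3.0*(0.4337 + 0.4087)
x^{k+1} = 0.361
Step 2: z-update.
Minimize 1*z^2 - 7*z + (3.0/2)*(0.361 - z - 0.4087)^2
FOC: (2*1 + 3.0)*z = 7 + 3.0*(0.361 - 0.4087)
z^{k+1} = 1.3714
Step 3: u-update.
u^{k+1} = -0.4087 + 0.361 - 1.3714 = -1.4191
Step 4: Primal residual = |0.361 - 1.3714| = 1.0104


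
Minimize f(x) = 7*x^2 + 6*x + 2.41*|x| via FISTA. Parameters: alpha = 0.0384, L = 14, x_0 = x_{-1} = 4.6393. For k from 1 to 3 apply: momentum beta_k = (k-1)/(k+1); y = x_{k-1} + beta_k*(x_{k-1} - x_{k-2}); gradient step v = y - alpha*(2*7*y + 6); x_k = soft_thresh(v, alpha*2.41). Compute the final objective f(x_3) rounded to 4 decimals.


FISTA on f(x) = 7*x^2 + 6*x + 2.41*|x|
L = 14, alpha = 0.0384
Iteration 1: beta = 0.0, y = 4.6393 + 0.0*(4.6393 - 4.6393) = 4.6393
  grad(y) = 70.9502, v = y - alpha*grad = 1.9148
  prox(v) = soft_thresh(1.9148, 0.0925) = 1.8223
Iteration 2: beta = 0.3333, y = 1.8223 + 0.3333*(1.8223 - 4.6393) = 0.8833
  grad(y) = 18.3656, v = y - alpha*grad = 0.178
  prox(v) = soft_thresh(0.178, 0.0925) = 0.0855
Iteration 3: beta = 0.5, y = 0.0855 + 0.5*(0.0855 - 1.8223) = -0.7829
  grad(y) = -4.9609, v = y - alpha*grad = -0.5924
  prox(v) = soft_thresh(-0.5924, 0.0925) = -0.4999
f(x_3) = 7*(-0.4999)^2 + 6*(-0.4999) + 2.41*|-0.4999| = -0.0454


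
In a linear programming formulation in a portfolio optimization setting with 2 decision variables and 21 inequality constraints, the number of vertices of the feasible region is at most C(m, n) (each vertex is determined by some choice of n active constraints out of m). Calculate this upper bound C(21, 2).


Each vertex corresponds to some choice of n active constraints out of m, so the number of vertices is at most C(m, n) = m! / (n!(m-n)!).
m = 21, n = 2
Numerator: 21 * 20
Denominator: 2! = 2
C(21, 2) = 210


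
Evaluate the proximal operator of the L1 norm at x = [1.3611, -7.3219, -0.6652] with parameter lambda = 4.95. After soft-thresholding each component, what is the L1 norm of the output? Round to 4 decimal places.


Soft-thresholding with lambda = 4.95:
prox(1.3611) = sign(1.3611)*max(|1.3611| - 4.95, 0) = 0.0
prox(-7.3219) = sign(-7.3219)*max(|-7.3219| - 4.95, 0) = -2.3719
prox(-0.6652) = sign(-0.6652)*max(|-0.6652| - 4.95, 0) = 0.0
prox(x) = [0.0, -2.3719, 0.0]
||prox(x)||_1 = 0.0 + 2.3719 + 0.0 = 2.3719


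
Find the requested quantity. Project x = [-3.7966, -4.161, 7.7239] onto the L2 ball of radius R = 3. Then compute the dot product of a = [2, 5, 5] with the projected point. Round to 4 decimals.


Step 1: Compute ||x|| (intermediates to 6 decimals).
||x|| = sqrt((-3.7966)^2 + (-4.161)^2 + 7.7239^2) = 9.55964
Step 2: Project.
Since ||x|| > R, scale = R/||x|| = 3/9.55964 = 0.313819, proj(x) = scale * x
proj(x) = [-1.191445, -1.305801, 2.423907]
Step 3: Dot product.
a^T * proj(x) = 2*(-1.191445) + 5*(-1.305801) + 5*2.423907 = 3.2076


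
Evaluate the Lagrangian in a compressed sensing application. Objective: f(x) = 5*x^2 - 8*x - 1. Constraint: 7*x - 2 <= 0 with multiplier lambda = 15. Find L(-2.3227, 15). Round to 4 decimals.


Step 1: Evaluate f(x).
f(-2.3227) = 5*(-2.3227)^2 - 8*(-2.3227) - 1 = 44.5563
Step 2: Evaluate g(x).
g(-2.3227) = 7*-2.3227 - 2 = -18.2589
Step 3: Compute Lagrangian.
L = 44.5563 + 15*-18.2589 = -229.3272


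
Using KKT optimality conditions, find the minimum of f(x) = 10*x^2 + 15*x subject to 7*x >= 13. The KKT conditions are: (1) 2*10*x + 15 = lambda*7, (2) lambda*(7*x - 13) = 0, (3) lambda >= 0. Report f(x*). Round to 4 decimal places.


Step 1: Try lambda = 0 (constraint inactive).
x_unc = -15/(2*10) = -0.75
Check: 7*-0.75 = -5.25 < 13 -- violated!
Step 2: Constraint must be active: 7*x = 13
x* = 13/7 = 1.8571 (rounded; the exact value 13/7 is used below)
lambda = (2*10*(13/7) + 15)/7 = 7.449
Step 3: Compute optimal value.
f(x*) = 10*(13/7)^2 + 15*(13/7) = 62.3469


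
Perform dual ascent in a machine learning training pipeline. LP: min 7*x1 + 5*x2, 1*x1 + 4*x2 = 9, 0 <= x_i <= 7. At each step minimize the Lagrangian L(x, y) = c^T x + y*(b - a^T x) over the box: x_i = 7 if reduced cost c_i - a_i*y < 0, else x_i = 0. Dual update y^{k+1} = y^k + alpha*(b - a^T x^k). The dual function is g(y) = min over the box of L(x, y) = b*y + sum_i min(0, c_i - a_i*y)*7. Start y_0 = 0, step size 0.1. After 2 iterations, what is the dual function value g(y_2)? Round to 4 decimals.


Dual ascent for LP: min 7*x1 + 5*x2, 1*x1 + 4*x2 = 9, 0 <= x_i <= 7
Step 1: y^k = 0.0, reduced costs: (7.0, 5.0)
  x^k = (0.0, 0.0), subgradient = b - a^T x = 9.0
  y^{k+1} = 0.0 + 0.1*9.0 = 0.9
Step 2: y^k = 0.9, reduced costs: (6.1, 1.4)
  x^k = (0.0, 0.0), subgradient = b - a^T x = 9.0
  y^{k+1} = 0.9 + 0.1*9.0 = 1.8
Dual objective at y_2 = 1.8: reduced costs (5.2, -2.2), box minimizer x = (0.0, 7.0)
g(y_2) = b*y + (c1 - a1*y)*x1 + (c2 - a2*y)*x2 = 9*1.8 + 5.2*0.0 + (-2.2)*7.0 = 16.2 + 0.0 - 15.4 = 0.8


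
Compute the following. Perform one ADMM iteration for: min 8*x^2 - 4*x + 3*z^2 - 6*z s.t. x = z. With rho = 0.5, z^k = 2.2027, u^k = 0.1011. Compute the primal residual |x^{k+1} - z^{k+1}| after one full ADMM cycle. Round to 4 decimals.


ADMM iteration with rho = 0.5, z^k = 2.2027, u^k = 0.1011
Step 1: x-update.
Minimize 8*x^2 - 4*x + (0.5/2)*(x - 2.2027 + 0.1011)^2
FOC: (2*8 + 0.5)*x = 4 + 0.5*(2.2027 - 0.1011)
x^{k+1} = 0.3061
Step 2: z-update.
Minimize 3*z^2 - 6*z + (0.5/2)*(0.3061 - z + 0.1011)^2
FOC: (2*3 + 0.5)*z = 6 + 0.5*(0.3061 + 0.1011)
z^{k+1} = 0.9544
Step 3: u-update.
u^{k+1} = 0.1011 + 0.3061 - 0.9544 = -0.5472
Step 4: Primal residual = |0.3061 - 0.9544| = 0.6483


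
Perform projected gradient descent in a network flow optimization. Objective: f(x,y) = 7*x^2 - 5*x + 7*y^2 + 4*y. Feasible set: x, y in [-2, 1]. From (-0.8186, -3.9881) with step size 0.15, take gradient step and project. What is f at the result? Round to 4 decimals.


Step 1: Compute gradient at (-0.8186, -3.9881).
grad_x = 2*7*-0.8186 - 5 = -16.4604
grad_y = 2*7*-3.9881 + 4 = -51.8334
Step 2: Gradient step.
x_raw = -0.8186 - 0.15*-16.4604 = 1.6505
y_raw = -3.9881 - 0.15*-51.8334 = 3.7869
Step 3: Project onto [-2, 1].
x_proj = clip(1.6505) = 1.0
y_proj = clip(3.7869) = 1.0
Step 4: Evaluate f.
f(1.0, 1.0) = 13.0


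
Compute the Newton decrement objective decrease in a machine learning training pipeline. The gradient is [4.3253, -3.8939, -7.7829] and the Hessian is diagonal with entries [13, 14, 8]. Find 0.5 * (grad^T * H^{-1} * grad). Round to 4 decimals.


Step 1: H is diagonal, so H^(-1) * g = [0.3327, -0.2781, -0.9729].
Step 2: g^T H^(-1) g = sum_i g_i^2 / H_ii
  = (4.3253)^2/13 + (-3.8939)^2/14 + (-7.7829)^2/8
  = 1.4391 + 1.083 + 7.5717 = 10.0938
Step 3: Objective decrease = 0.5 * g^T H^(-1) g = 5.0469


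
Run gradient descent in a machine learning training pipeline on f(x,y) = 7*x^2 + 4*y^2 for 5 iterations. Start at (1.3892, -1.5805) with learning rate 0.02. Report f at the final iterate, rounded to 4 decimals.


Gradient descent on f(x,y) = 7*x^2 + 4*y^2.
Starting point: (1.3892, -1.5805), alpha = 0.02
Step 1: grad_x = 2*7*1.3892 = 19.4488, grad_y = 2*4*-1.5805 = -12.644
  x_1 = 1.3892 - 0.02*19.4488 = 1.0002
  y_1 = -1.5805 - 0.02*-12.644 = -1.3276
Step 2: grad_x = 2*7*1.0002 = 14.0031, grad_y = 2*4*-1.3276 = -10.621
  x_2 = 1.0002 - 0.02*14.0031 = 0.7202
  y_2 = -1.3276 - 0.02*-10.621 = -1.1152
Step 3: grad_x = 2*7*0.7202 = 10.0823, grad_y = 2*4*-1.1152 = -8.9216
  x_3 = 0.7202 - 0.02*10.0823 = 0.5185
  y_3 = -1.1152 - 0.02*-8.9216 = -0.9368
Step 4: grad_x = 2*7*0.5185 = 7.2592, grad_y = 2*4*-0.9368 = -7.4941
  x_4 = 0.5185 - 0.02*7.2592 = 0.3733
  y_4 = -0.9368 - 0.02*-7.4941 = -0.7869
Step 5: grad_x = 2*7*0.3733 = 5.2266, grad_y = 2*4*-0.7869 = -6.2951
  x_5 = 0.3733 - 0.02*5.2266 = 0.2688
  y_5 = -0.7869 - 0.02*-6.2951 = -0.661
f(0.2688, -0.661) = 7*0.2688^2 + 4*(-0.661)^2 = 2.2534


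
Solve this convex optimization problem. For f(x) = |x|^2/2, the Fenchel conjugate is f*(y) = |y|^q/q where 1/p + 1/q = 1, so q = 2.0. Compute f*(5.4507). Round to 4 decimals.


The conjugate exponent q satisfies 1/p + 1/q = 1.
p = 2, so q = 2/(2 - 1) = 2.0
|y|^q = 5.4507^2.0 = 29.7101
f*(5.4507) = 29.7101 / 2.0 = 14.8551


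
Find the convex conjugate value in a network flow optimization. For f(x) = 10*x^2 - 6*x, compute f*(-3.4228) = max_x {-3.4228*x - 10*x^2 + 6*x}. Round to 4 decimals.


f*(y) = sup_x {y*x - a*x^2 - b*x} = sup_x {(y-b)*x - a*x^2}
FOC: (y - b) - 2a*x = 0 => x* = (y - b)/(2a)
x* = (-3.4228 + 6)/(2*10) = 0.1289
f*(-3.4228) = (y-b)^2/(4a) = (-3.4228 + 6)^2/(4*10)
= 6.642/40 = 0.166


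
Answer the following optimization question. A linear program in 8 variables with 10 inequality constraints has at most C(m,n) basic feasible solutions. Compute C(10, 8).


Each vertex corresponds to some choice of n active constraints out of m, so the number of vertices is at most C(m, n) = m! / (n!(m-n)!).
m = 10, n = 8
Numerator: 10 * 9 * 8 * 7 * 6 * 5 * 4 * 3
Denominator: 8! = 40320
C(10, 8) = 45


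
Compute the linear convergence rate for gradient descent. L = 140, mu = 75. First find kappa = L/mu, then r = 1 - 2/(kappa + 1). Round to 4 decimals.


Step 1: Compute the condition number.
kappa = L/mu = 140/75 = 1.8667
Step 2: Compute the convergence rate.
r = 1 - 2/(kappa + 1) = 1 - 2*mu/(L + mu) = (L - mu)/(L + mu) = 65/215 = 0.3023


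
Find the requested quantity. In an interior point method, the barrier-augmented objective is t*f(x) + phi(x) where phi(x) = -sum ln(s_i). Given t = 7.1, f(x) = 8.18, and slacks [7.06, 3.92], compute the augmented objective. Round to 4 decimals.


Step 1: Compute log-barrier.
ln values: [1.9544, 1.3661]
phi = -(1.9544 + 1.3661) = -3.3205
Step 2: Compute augmented objective.
t*f(x) = 7.1*8.18 = 58.078
Total = 58.078 - 3.3205 = 54.7575


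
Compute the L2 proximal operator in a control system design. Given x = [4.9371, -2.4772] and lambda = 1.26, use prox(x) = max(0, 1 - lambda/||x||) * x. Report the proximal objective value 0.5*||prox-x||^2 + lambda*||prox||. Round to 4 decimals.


Step 1: Compute ||x||.
||x|| = 5.5237
Step 2: Compute scaling factor.
scale = max(0, 1 - 1.26/5.5237) = 0.7719
Step 3: prox(x) = [3.8109, -1.9121]
||prox(x)|| = 4.2637
Step 4: Proximal objective.
0.5*||prox-x||^2 = 0.7938
lambda*||prox|| = 5.3723
Total = 6.1661


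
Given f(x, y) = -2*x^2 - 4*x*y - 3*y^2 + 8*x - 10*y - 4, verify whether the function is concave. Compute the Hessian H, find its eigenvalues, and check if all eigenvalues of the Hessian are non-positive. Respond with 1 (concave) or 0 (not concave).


The Hessian of f(x,y) = -2*x^2 - 4*x*y - 3*y^2 + 8*x - 10*y - 4 is:
H = [[-4, -4], [-4, -6]]
Trace = -4 - 6 = -10
Determinant = -4*-6 - (-4)^2 = 8
Discriminant = (-10)^2 - 4*8 = 68.0
Eigenvalues: lambda_1 = -9.1231, lambda_2 = -0.8769
The function is concave.

1


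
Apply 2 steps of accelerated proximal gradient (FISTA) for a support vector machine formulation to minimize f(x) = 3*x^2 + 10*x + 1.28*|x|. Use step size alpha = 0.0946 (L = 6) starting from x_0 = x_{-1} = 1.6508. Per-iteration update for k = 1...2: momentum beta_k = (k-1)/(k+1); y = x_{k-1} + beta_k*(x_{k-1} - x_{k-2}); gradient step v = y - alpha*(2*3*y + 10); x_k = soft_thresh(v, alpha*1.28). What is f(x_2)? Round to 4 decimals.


FISTA on f(x) = 3*x^2 + 10*x + 1.28*|x|
L = 6, alpha = 0.0946
Iteration 1: beta = 0.0, y = 1.6508 + 0.0*(1.6508 - 1.6508) = 1.6508
  grad(y) = 19.9048, v = y - alpha*grad = -0.2322
  prox(v) = soft_thresh(-0.2322, 0.1211) = -0.1111
Iteration 2: beta = 0.3333, y = -0.1111 + 0.3333*(-0.1111 - 1.6508) = -0.6984
  grad(y) = 5.8096, v = y - alpha*grad = -1.248
  prox(v) = soft_thresh(-1.248, 0.1211) = -1.1269
f(x_2) = 3*(-1.1269)^2 + 10*(-1.1269) + 1.28*|-1.1269| = -6.0169


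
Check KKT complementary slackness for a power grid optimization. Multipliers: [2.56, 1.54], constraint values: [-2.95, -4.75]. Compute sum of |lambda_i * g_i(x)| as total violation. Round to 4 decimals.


KKT complementary slackness check:
lambda_1 * g_1 = 2.56 * -2.95 = -7.552
lambda_2 * g_2 = 1.54 * -4.75 = -7.315
Total violation = 7.552 + 7.315 = 14.867


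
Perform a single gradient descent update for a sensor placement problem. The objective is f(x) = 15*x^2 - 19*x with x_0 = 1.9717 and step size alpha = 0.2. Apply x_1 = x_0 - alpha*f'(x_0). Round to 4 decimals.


We compute the gradient at x_0 and apply the update.
f'(x) = 30*x - 19
f'(1.9717) = 30*1.9717 - 19 = 40.151
x_1 = 1.9717 - 0.2*40.151 = -6.0585


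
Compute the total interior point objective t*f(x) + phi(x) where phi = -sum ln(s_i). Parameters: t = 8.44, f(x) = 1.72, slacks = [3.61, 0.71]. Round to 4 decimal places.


Step 1: Compute log-barrier.
ln values: [1.2837, -0.3425]
phi = -(1.2837 - 0.3425) = -0.9412
Step 2: Compute augmented objective.
t*f(x) = 8.44*1.72 = 14.5168
Total = 14.5168 - 0.9412 = 13.5756


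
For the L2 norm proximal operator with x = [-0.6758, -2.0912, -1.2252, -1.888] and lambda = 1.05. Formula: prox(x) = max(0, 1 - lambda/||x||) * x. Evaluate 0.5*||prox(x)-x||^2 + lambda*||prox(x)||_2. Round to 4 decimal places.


Step 1: Compute ||x||.
||x|| = 3.1457
Step 2: Compute scaling factor.
scale = max(0, 1 - 1.05/3.1457) = 0.6662
Step 3: prox(x) = [-0.4502, -1.3932, -0.8162, -1.2578]
||prox(x)|| = 2.0957
Step 4: Proximal objective.
0.5*||prox-x||^2 = 0.5513
lambda*||prox|| = 2.2005
Total = 2.7517


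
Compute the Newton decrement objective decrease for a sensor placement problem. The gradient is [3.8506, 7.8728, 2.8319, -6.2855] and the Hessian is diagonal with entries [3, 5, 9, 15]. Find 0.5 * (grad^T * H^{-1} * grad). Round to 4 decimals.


Step 1: H is diagonal, so H^(-1) * g = [1.2835, 1.5746, 0.3147, -0.419].
Step 2: g^T H^(-1) g = sum_i g_i^2 / H_ii
  = (3.8506)^2/3 + (7.8728)^2/5 + (2.8319)^2/9 + (-6.2855)^2/15
  = 4.9424 + 12.3962 + 0.8911 + 2.6338 = 20.8635
Step 3: Objective decrease = 0.5 * g^T H^(-1) g = 10.4317


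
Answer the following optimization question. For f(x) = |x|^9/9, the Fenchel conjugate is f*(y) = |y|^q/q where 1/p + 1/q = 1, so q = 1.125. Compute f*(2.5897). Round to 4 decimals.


The conjugate exponent q satisfies 1/p + 1/q = 1.
p = 9, so q = 9/(9 - 1) = 1.125
|y|^q = 2.5897^1.125 = 2.9168
f*(2.5897) = 2.9168 / 1.125 = 2.5927


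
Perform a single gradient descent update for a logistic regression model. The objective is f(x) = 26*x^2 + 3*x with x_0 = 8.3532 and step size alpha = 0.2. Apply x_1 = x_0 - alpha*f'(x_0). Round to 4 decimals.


We compute the gradient at x_0 and apply the update.
f'(x) = 52*x + 3
f'(8.3532) = 52*8.3532 + 3 = 437.3664
x_1 = 8.3532 - 0.2*437.3664 = -79.1201


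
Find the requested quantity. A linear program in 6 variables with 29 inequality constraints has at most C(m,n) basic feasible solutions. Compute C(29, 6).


Each vertex corresponds to some choice of n active constraints out of m, so the number of vertices is at most C(m, n) = m! / (n!(m-n)!).
m = 29, n = 6
Numerator: 29 * 28 * 27 * 26 * 25 * 24
Denominator: 6! = 720
C(29, 6) = 475020


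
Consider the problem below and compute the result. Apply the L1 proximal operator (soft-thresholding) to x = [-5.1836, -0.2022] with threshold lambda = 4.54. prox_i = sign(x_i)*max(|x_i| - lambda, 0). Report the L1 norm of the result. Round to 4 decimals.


Soft-thresholding with lambda = 4.54:
prox(-5.1836) = sign(-5.1836)*max(|-5.1836| - 4.54, 0) = -0.6436
prox(-0.2022) = sign(-0.2022)*max(|-0.2022| - 4.54, 0) = 0.0
prox(x) = [-0.6436, 0.0]
||prox(x)||_1 = 0.6436 + 0.0 = 0.6436


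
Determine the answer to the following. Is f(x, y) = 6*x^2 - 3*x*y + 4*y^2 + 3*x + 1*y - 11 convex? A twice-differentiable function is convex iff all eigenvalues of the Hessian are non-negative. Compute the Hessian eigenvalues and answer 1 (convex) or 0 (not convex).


The Hessian of f(x,y) = 6*x^2 - 3*x*y + 4*y^2 + 3*x + 1*y - 11 is:
H = [[12, -3], [-3, 8]]
Trace = 12 + 8 = 20
Determinant = 12*8 - (-3)^2 = 87
Discriminant = (20)^2 - 4*87 = 52.0
Eigenvalues: lambda_1 = 6.3944, lambda_2 = 13.6056
The function is convex.

1


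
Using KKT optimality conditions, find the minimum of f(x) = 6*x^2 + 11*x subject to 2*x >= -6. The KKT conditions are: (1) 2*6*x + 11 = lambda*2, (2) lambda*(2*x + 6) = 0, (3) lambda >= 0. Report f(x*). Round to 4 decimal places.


Step 1: Try lambda = 0 (constraint inactive).
Stationarity: 2*6*x + 11 = 0
x* = -11/(2*6) = -11/12 = -0.9167 (rounded; the exact value -11/12 is used below)
Check constraint: 2*-0.9167 = -1.8334 >= -6 -- satisfied.
Step 2: Compute optimal value.
f(x*) = 6*(-11/12)^2 + 11*(-11/12) = -5.0417


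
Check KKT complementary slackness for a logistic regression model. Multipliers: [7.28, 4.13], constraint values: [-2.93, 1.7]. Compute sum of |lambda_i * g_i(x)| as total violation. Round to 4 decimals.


KKT complementary slackness check:
lambda_1 * g_1 = 7.28 * -2.93 = -21.3304
lambda_2 * g_2 = 4.13 * 1.7 = 7.021
Total violation = 21.3304 + 7.021 = 28.3514


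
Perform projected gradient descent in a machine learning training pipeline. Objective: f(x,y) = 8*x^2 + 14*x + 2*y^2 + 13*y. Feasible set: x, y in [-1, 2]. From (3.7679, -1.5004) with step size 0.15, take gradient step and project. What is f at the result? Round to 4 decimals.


Step 1: Compute gradient at (3.7679, -1.5004).
grad_x = 2*8*3.7679 + 14 = 74.2864
grad_y = 2*2*-1.5004 + 13 = 6.9984
Step 2: Gradient step.
x_raw = 3.7679 - 0.15*74.2864 = -7.3751
y_raw = -1.5004 - 0.15*6.9984 = -2.5502
Step 3: Project onto [-1, 2].
x_proj = clip(-7.3751) = -1.0
y_proj = clip(-2.5502) = -1.0
Step 4: Evaluate f.
f(-1.0, -1.0) = -17.0


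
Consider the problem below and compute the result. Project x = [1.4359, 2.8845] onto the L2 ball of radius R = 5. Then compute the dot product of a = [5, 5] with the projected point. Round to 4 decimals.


Step 1: Compute ||x|| (intermediates to 6 decimals).
||x|| = sqrt(1.4359^2 + 2.8845^2) = 3.222134
Step 2: Project.
Since ||x|| <= R, proj = x (no scaling needed).
proj(x) = [1.4359, 2.8845]
Step 3: Dot product.
a^T * proj(x) = 5*1.4359 + 5*2.8845 = 21.602


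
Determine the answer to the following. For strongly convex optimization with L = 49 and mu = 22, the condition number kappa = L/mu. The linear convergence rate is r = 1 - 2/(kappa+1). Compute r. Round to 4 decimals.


Step 1: Compute the condition number.
kappa = L/mu = 49/22 = 2.2273
Step 2: Compute the convergence rate.
r = 1 - 2/(kappa + 1) = 1 - 2*mu/(L + mu) = (L - mu)/(L + mu) = 27/71 = 0.3803


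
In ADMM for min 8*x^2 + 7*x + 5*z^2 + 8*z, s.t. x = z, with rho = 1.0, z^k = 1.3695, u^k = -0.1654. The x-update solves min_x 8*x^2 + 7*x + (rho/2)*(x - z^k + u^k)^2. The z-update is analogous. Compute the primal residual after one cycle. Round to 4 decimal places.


ADMM iteration with rho = 1.0, z^k = 1.3695, u^k = -0.1654
Step 1: x-update.
Minimize 8*x^2 + 7*x + (1.0/2)*(x - 1.3695 - 0.1654)^2
FOC: (2*8 + 1.0)*x = -7 + 1.0*(1.3695 + 0.1654)
x^{k+1} = -0.3215
Step 2: z-update.
Minimize 5*z^2 + 8*z + (1.0/2)*(-0.3215 - z - 0.1654)^2
FOC: (2*5 + 1.0)*z = -8 + 1.0*(-0.3215 - 0.1654)
z^{k+1} = -0.7715
Step 3: u-update.
u^{k+1} = -0.1654 - 0.3215 + 0.7715 = 0.2847
Step 4: Primal residual = |-0.3215 + 0.7715| = 0.4501


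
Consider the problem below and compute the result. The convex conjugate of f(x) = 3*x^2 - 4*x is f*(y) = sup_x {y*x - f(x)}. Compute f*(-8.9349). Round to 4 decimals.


f*(y) = sup_x {y*x - a*x^2 - b*x} = sup_x {(y-b)*x - a*x^2}
FOC: (y - b) - 2a*x = 0 => x* = (y - b)/(2a)
x* = (-8.9349 + 4)/(2*3) = -0.8225
f*(-8.9349) = (y-b)^2/(4a) = (-8.9349 + 4)^2/(4*3)
= 24.3532/12 = 2.0294


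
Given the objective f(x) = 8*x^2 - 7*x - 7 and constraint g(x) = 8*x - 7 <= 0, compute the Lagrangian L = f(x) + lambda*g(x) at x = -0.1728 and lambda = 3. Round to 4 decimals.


Step 1: Evaluate f(x).
f(-0.1728) = 8*(-0.1728)^2 - 7*(-0.1728) - 7 = -5.5515
Step 2: Evaluate g(x).
g(-0.1728) = 8*-0.1728 - 7 = -8.3824
Step 3: Compute Lagrangian.
L = -5.5515 + 3*-8.3824 = -30.6987


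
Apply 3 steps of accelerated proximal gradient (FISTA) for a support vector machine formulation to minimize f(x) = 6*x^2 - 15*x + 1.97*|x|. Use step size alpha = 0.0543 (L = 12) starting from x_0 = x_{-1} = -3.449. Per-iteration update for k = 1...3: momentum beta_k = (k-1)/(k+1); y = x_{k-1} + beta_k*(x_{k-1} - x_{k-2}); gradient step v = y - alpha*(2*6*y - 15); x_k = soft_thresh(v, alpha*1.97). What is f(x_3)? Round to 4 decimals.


FISTA on f(x) = 6*x^2 - 15*x + 1.97*|x|
L = 12, alpha = 0.0543
Iteration 1: beta = 0.0, y = -3.449 + 0.0*(-3.449 + 3.449) = -3.449
  grad(y) = -56.388, v = y - alpha*grad = -0.3871
  prox(v) = soft_thresh(-0.3871, 0.107) = -0.2802
Iteration 2: beta = 0.3333, y = -0.2802 + 0.3333*(-0.2802 + 3.449) = 0.7761
  grad(y) = -5.6866, v = y - alpha*grad = 1.0849
  prox(v) = soft_thresh(1.0849, 0.107) = 0.9779
Iteration 3: beta = 0.5, y = 0.9779 + 0.5*(0.9779 + 0.2802) = 1.607
  grad(y) = 4.2837, v = y - alpha*grad = 1.3744
  prox(v) = soft_thresh(1.3744, 0.107) = 1.2674
f(x_3) = 6*1.2674^2 - 15*1.2674 + 1.97*|1.2674| = -6.8764


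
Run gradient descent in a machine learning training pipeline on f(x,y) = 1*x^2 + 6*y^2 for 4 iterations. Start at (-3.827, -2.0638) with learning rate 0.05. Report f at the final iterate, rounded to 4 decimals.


Gradient descent on f(x,y) = 1*x^2 + 6*y^2.
Starting point: (-3.827, -2.0638), alpha = 0.05
Step 1: grad_x = 2*1*-3.827 = -7.654, grad_y = 2*6*-2.0638 = -24.7656
  x_1 = -3.827 - 0.05*-7.654 = -3.4443
  y_1 = -2.0638 - 0.05*-24.7656 = -0.8255
Step 2: grad_x = 2*1*-3.4443 = -6.8886, grad_y = 2*6*-0.8255 = -9.9062
  x_2 = -3.4443 - 0.05*-6.8886 = -3.0999
  y_2 = -0.8255 - 0.05*-9.9062 = -0.3302
Step 3: grad_x = 2*1*-3.0999 = -6.1997, grad_y = 2*6*-0.3302 = -3.9625
  x_3 = -3.0999 - 0.05*-6.1997 = -2.7899
  y_3 = -0.3302 - 0.05*-3.9625 = -0.1321
Step 4: grad_x = 2*1*-2.7899 = -5.5798, grad_y = 2*6*-0.1321 = -1.585
  x_4 = -2.7899 - 0.05*-5.5798 = -2.5109
  y_4 = -0.1321 - 0.05*-1.585 = -0.0528
f(-2.5109, -0.0528) = 1*(-2.5109)^2 + 6*(-0.0528)^2 = 6.3213


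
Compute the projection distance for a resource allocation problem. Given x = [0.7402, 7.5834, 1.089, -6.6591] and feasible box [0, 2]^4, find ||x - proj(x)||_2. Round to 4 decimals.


Project each component onto [0, 2].
clip(0.7402) = 0.7402, clip(7.5834) = 2.0, clip(1.089) = 1.089, clip(-6.6591) = 0.0
Projection = [0.7402, 2.0, 1.089, 0.0]
Squared diffs: [0.0, 31.1744, 0.0, 44.3436]
Distance = sqrt(75.518) = 8.6901


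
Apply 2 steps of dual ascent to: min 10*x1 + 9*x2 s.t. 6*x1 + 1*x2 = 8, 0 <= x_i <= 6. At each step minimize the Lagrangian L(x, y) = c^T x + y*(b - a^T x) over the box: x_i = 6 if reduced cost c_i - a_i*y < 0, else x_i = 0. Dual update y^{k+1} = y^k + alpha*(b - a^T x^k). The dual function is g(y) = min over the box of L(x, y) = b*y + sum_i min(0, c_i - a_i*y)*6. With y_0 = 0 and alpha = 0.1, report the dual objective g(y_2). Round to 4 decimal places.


Dual ascent for LP: min 10*x1 + 9*x2, 6*x1 + 1*x2 = 8, 0 <= x_i <= 6
Step 1: y^k = 0.0, reduced costs: (10.0, 9.0)
  x^k = (0.0, 0.0), subgradient = b - a^T x = 8.0
  y^{k+1} = 0.0 + 0.1*8.0 = 0.8
Step 2: y^k = 0.8, reduced costs: (5.2, 8.2)
  x^k = (0.0, 0.0), subgradient = b - a^T x = 8.0
  y^{k+1} = 0.8 + 0.1*8.0 = 1.6
Dual objective at y_2 = 1.6: reduced costs (0.4, 7.4), box minimizer x = (0.0, 0.0)
g(y_2) = b*y + (c1 - a1*y)*x1 + (c2 - a2*y)*x2 = 8*1.6 + 0.4*0.0 + 7.4*0.0 = 12.8 + 0.0 + 0.0 = 12.8


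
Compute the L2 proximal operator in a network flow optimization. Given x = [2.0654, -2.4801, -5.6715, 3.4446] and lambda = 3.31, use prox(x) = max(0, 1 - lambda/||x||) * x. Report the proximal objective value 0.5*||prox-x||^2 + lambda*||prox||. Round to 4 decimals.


Step 1: Compute ||x||.
||x|| = 7.3789
Step 2: Compute scaling factor.
scale = max(0, 1 - 3.31/7.3789) = 0.5514
Step 3: prox(x) = [1.1389, -1.3676, -3.1274, 1.8994]
||prox(x)|| = 4.0689
Step 4: Proximal objective.
0.5*||prox-x||^2 = 5.4781
lambda*||prox|| = 13.4681
Total = 18.9461


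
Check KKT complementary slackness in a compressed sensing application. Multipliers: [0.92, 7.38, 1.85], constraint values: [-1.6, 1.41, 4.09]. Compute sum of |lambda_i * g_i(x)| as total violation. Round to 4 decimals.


KKT complementary slackness check:
lambda_1 * g_1 = 0.92 * -1.6 = -1.472
lambda_2 * g_2 = 7.38 * 1.41 = 10.4058
lambda_3 * g_3 = 1.85 * 4.09 = 7.5665
Total violation = 1.472 + 10.4058 + 7.5665 = 19.4443


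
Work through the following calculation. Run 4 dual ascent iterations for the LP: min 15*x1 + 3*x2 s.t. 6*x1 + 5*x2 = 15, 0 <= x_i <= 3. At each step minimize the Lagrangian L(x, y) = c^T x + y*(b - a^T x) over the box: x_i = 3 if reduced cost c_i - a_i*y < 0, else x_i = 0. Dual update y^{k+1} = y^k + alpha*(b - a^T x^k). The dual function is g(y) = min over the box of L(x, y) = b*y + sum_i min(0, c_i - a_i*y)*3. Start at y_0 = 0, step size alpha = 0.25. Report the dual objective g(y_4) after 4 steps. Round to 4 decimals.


Dual ascent for LP: min 15*x1 + 3*x2, 6*x1 + 5*x2 = 15, 0 <= x_i <= 3
Step 1: y^k = 0.0, reduced costs: (15.0, 3.0)
  x^k = (0.0, 0.0), subgradient = b - a^T x = 15.0
  y^{k+1} = 0.0 + 0.25*15.0 = 3.75
Step 2: y^k = 3.75, reduced costs: (-7.5, -15.75)
  x^k = (3.0, 3.0), subgradient = b - a^T x = -18.0
  y^{k+1} = 3.75 + 0.25*-18.0 = -0.75
Step 3: y^k = -0.75, reduced costs: (19.5, 6.75)
  x^k = (0.0, 0.0), subgradient = b - a^T x = 15.0
  y^{k+1} = -0.75 + 0.25*15.0 = 3.0
Step 4: y^k = 3.0, reduced costs: (-3.0, -12.0)
  x^k = (3.0, 3.0), subgradient = b - a^T x = -18.0
  y^{k+1} = 3.0 + 0.25*-18.0 = -1.5
Dual objective at y_4 = -1.5: reduced costs (24.0, 10.5), box minimizer x = (0.0, 0.0)
g(y_4) = b*y + (c1 - a1*y)*x1 + (c2 - a2*y)*x2 = 15*(-1.5) + 24.0*0.0 + 10.5*0.0 = -22.5 + 0.0 + 0.0 = -22.5


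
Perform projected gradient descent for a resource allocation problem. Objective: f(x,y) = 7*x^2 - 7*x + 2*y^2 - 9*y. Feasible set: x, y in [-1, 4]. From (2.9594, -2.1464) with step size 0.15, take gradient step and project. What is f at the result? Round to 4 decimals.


Step 1: Compute gradient at (2.9594, -2.1464).
grad_x = 2*7*2.9594 - 7 = 34.4316
grad_y = 2*2*-2.1464 - 9 = -17.5856
Step 2: Gradient step.
x_raw = 2.9594 - 0.15*34.4316 = -2.2053
y_raw = -2.1464 - 0.15*-17.5856 = 0.4914
Step 3: Project onto [-1, 4].
x_proj = clip(-2.2053) = -1.0
y_proj = clip(0.4914) = 0.4914
Step 4: Evaluate f.
f(-1.0, 0.4914) = 10.0601


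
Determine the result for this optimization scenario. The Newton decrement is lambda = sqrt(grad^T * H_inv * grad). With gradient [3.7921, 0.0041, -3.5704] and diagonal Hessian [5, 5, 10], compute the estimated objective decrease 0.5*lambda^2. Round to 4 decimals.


Step 1: H is diagonal, so H^(-1) * g = [0.7584, 0.0008, -0.357].
Step 2: g^T H^(-1) g = sum_i g_i^2 / H_ii
  = (3.7921)^2/5 + (0.0041)^2/5 + (-3.5704)^2/10
  = 2.876 + 0.0 + 1.2748 = 4.1508
Step 3: Objective decrease = 0.5 * g^T H^(-1) g = 2.0754


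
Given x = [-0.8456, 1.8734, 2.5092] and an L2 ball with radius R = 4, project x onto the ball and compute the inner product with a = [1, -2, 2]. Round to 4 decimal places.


Step 1: Compute ||x|| (intermediates to 6 decimals).
||x|| = sqrt((-0.8456)^2 + 1.8734^2 + 2.5092^2) = 3.243571
Step 2: Project.
Since ||x|| <= R, proj = x (no scaling needed).
proj(x) = [-0.8456, 1.8734, 2.5092]
Step 3: Dot product.
a^T * proj(x) = 1*(-0.8456) - 2*1.8734 + 2*2.5092 = 0.426


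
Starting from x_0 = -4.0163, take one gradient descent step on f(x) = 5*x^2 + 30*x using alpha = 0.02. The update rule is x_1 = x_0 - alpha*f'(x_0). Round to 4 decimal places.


We compute the gradient at x_0 and apply the update.
f'(x) = 10*x + 30
f'(-4.0163) = 10*-4.0163 + 30 = -10.163
x_1 = -4.0163 - 0.02*-10.163 = -3.813


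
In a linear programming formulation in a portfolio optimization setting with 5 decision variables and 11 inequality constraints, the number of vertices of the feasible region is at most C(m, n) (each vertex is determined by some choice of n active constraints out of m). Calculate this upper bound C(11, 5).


Each vertex corresponds to some choice of n active constraints out of m, so the number of vertices is at most C(m, n) = m! / (n!(m-n)!).
m = 11, n = 5
Numerator: 11 * 10 * 9 * 8 * 7
Denominator: 5! = 120
C(11, 5) = 462


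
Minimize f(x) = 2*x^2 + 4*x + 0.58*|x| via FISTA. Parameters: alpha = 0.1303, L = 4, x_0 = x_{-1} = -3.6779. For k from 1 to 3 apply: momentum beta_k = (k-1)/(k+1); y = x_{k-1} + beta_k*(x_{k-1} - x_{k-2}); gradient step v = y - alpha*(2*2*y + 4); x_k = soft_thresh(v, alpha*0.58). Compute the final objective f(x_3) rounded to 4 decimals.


FISTA on f(x) = 2*x^2 + 4*x + 0.58*|x|
L = 4, alpha = 0.1303
Iteration 1: beta = 0.0, y = -3.6779 + 0.0*(-3.6779 + 3.6779) = -3.6779
  grad(y) = -10.7116, v = y - alpha*grad = -2.2822
  prox(v) = soft_thresh(-2.2822, 0.0756) = -2.2066
Iteration 2: beta = 0.3333, y = -2.2066 + 0.3333*(-2.2066 + 3.6779) = -1.7162
  grad(y) = -2.8647, v = y - alpha*grad = -1.3429
  prox(v) = soft_thresh(-1.3429, 0.0756) = -1.2673
Iteration 3: beta = 0.5, y = -1.2673 + 0.5*(-1.2673 + 2.2066) = -0.7977
  grad(y) = 0.8092, v = y - alpha*grad = -0.9031
  prox(v) = soft_thresh(-0.9031, 0.0756) = -0.8276
f(x_3) = 2*(-0.8276)^2 + 4*(-0.8276) + 0.58*|-0.8276| = -1.4605


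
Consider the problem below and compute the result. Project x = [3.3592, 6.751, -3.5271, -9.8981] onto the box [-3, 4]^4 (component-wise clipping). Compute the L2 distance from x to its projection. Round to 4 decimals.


Project each component onto [-3, 4].
clip(3.3592) = 3.3592, clip(6.751) = 4.0, clip(-3.5271) = -3.0, clip(-9.8981) = -3.0
Projection = [3.3592, 4.0, -3.0, -3.0]
Squared diffs: [0.0, 7.568, 0.2778, 47.5838]
Distance = sqrt(55.4296) = 7.4451


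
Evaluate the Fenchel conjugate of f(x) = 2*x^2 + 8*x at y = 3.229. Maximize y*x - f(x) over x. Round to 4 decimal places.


f*(y) = sup_x {y*x - a*x^2 - b*x} = sup_x {(y-b)*x - a*x^2}
FOC: (y - b) - 2a*x = 0 => x* = (y - b)/(2a)
x* = (3.229 - 8)/(2*2) = -1.1928
f*(3.229) = (y-b)^2/(4a) = (3.229 - 8)^2/(4*2)
= 22.7624/8 = 2.8453


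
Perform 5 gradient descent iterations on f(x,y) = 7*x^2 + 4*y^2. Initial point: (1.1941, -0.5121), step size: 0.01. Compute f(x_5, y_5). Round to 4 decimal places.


Gradient descent on f(x,y) = 7*x^2 + 4*y^2.
Starting point: (1.1941, -0.5121), alpha = 0.01
Step 1: grad_x = 2*7*1.1941 = 16.7174, grad_y = 2*4*-0.5121 = -4.0968
  x_1 = 1.1941 - 0.01*16.7174 = 1.0269
  y_1 = -0.5121 - 0.01*-4.0968 = -0.4711
Step 2: grad_x = 2*7*1.0269 = 14.377, grad_y = 2*4*-0.4711 = -3.7691
  x_2 = 1.0269 - 0.01*14.377 = 0.8832
  y_2 = -0.4711 - 0.01*-3.7691 = -0.4334
Step 3: grad_x = 2*7*0.8832 = 12.3642, grad_y = 2*4*-0.4334 = -3.4675
  x_3 = 0.8832 - 0.01*12.3642 = 0.7595
  y_3 = -0.4334 - 0.01*-3.4675 = -0.3988
Step 4: grad_x = 2*7*0.7595 = 10.6332, grad_y = 2*4*-0.3988 = -3.1901
  x_4 = 0.7595 - 0.01*10.6332 = 0.6532
  y_4 = -0.3988 - 0.01*-3.1901 = -0.3669
Step 5: grad_x = 2*7*0.6532 = 9.1446, grad_y = 2*4*-0.3669 = -2.9349
  x_5 = 0.6532 - 0.01*9.1446 = 0.5617
  y_5 = -0.3669 - 0.01*-2.9349 = -0.3375
f(0.5617, -0.3375) = 7*0.5617^2 + 4*(-0.3375)^2 = 2.6645


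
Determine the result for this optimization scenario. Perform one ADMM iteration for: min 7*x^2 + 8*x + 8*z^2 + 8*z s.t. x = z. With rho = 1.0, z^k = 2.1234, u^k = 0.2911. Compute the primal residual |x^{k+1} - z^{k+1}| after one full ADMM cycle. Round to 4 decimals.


ADMM iteration with rho = 1.0, z^k = 2.1234, u^k = 0.2911
Step 1: x-update.
Minimize 7*x^2 + 8*x + (1.0/2)*(x - 2.1234 + 0.2911)^2
FOC: (2*7 + 1.0)*x = -8 + 1.0*(2.1234 - 0.2911)
x^{k+1} = -0.4112
Step 2: z-update.
Minimize 8*z^2 + 8*z + (1.0/2)*(-0.4112 - z + 0.2911)^2
FOC: (2*8 + 1.0)*z = -8 + 1.0*(-0.4112 + 0.2911)
z^{k+1} = -0.4777
Step 3: u-update.
u^{k+1} = 0.2911 - 0.4112 + 0.4777 = 0.3576
Step 4: Primal residual = |-0.4112 + 0.4777| = 0.0665


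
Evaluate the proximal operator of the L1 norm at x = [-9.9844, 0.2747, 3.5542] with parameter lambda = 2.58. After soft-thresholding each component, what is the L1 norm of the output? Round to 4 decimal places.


Soft-thresholding with lambda = 2.58:
prox(-9.9844) = sign(-9.9844)*max(|-9.9844| - 2.58, 0) = -7.4044
prox(0.2747) = sign(0.2747)*max(|0.2747| - 2.58, 0) = 0.0
prox(3.5542) = sign(3.5542)*max(|3.5542| - 2.58, 0) = 0.9742
prox(x) = [-7.4044, 0.0, 0.9742]
||prox(x)||_1 = 7.4044 + 0.0 + 0.9742 = 8.3786
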